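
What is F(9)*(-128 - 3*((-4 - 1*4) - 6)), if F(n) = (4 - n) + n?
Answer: -344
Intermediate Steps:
F(n) = 4
F(9)*(-128 - 3*((-4 - 1*4) - 6)) = 4*(-128 - 3*((-4 - 1*4) - 6)) = 4*(-128 - 3*((-4 - 4) - 6)) = 4*(-128 - 3*(-8 - 6)) = 4*(-128 - 3*(-14)) = 4*(-128 + 42) = 4*(-86) = -344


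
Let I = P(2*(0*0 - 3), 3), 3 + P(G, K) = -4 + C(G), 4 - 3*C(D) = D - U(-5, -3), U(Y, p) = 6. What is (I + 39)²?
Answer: 12544/9 ≈ 1393.8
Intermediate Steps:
C(D) = 10/3 - D/3 (C(D) = 4/3 - (D - 1*6)/3 = 4/3 - (D - 6)/3 = 4/3 - (-6 + D)/3 = 4/3 + (2 - D/3) = 10/3 - D/3)
P(G, K) = -11/3 - G/3 (P(G, K) = -3 + (-4 + (10/3 - G/3)) = -3 + (-⅔ - G/3) = -11/3 - G/3)
I = -5/3 (I = -11/3 - 2*(0*0 - 3)/3 = -11/3 - 2*(0 - 3)/3 = -11/3 - 2*(-3)/3 = -11/3 - ⅓*(-6) = -11/3 + 2 = -5/3 ≈ -1.6667)
(I + 39)² = (-5/3 + 39)² = (112/3)² = 12544/9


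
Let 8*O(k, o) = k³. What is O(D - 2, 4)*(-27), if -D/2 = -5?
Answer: -1728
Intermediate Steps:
D = 10 (D = -2*(-5) = 10)
O(k, o) = k³/8
O(D - 2, 4)*(-27) = ((10 - 2)³/8)*(-27) = ((⅛)*8³)*(-27) = ((⅛)*512)*(-27) = 64*(-27) = -1728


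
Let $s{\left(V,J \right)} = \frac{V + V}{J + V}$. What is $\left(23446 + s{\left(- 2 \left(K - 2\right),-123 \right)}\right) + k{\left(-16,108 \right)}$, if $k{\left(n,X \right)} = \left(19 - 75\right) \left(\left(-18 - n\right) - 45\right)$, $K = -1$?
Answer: $\frac{1017038}{39} \approx 26078.0$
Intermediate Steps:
$k{\left(n,X \right)} = 3528 + 56 n$ ($k{\left(n,X \right)} = - 56 \left(-63 - n\right) = 3528 + 56 n$)
$s{\left(V,J \right)} = \frac{2 V}{J + V}$
$\left(23446 + s{\left(- 2 \left(K - 2\right),-123 \right)}\right) + k{\left(-16,108 \right)} = \left(23446 + \frac{2 \left(- 2 \left(-1 - 2\right)\right)}{-123 - 2 \left(-1 - 2\right)}\right) + \left(3528 + 56 \left(-16\right)\right) = \left(23446 + \frac{2 \left(\left(-2\right) \left(-3\right)\right)}{-123 - -6}\right) + \left(3528 - 896\right) = \left(23446 + 2 \cdot 6 \frac{1}{-123 + 6}\right) + 2632 = \left(23446 + 2 \cdot 6 \frac{1}{-117}\right) + 2632 = \left(23446 + 2 \cdot 6 \left(- \frac{1}{117}\right)\right) + 2632 = \left(23446 - \frac{4}{39}\right) + 2632 = \frac{914390}{39} + 2632 = \frac{1017038}{39}$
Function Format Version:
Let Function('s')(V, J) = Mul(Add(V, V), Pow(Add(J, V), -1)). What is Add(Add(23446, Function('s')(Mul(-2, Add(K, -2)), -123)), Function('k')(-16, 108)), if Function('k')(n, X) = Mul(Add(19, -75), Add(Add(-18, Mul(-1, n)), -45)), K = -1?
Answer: Rational(1017038, 39) ≈ 26078.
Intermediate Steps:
Function('k')(n, X) = Add(3528, Mul(56, n)) (Function('k')(n, X) = Mul(-56, Add(-63, Mul(-1, n))) = Add(3528, Mul(56, n)))
Function('s')(V, J) = Mul(2, V, Pow(Add(J, V), -1)) (Function('s')(V, J) = Mul(Mul(2, V), Pow(Add(J, V), -1)) = Mul(2, V, Pow(Add(J, V), -1)))
Add(Add(23446, Function('s')(Mul(-2, Add(K, -2)), -123)), Function('k')(-16, 108)) = Add(Add(23446, Mul(2, Mul(-2, Add(-1, -2)), Pow(Add(-123, Mul(-2, Add(-1, -2))), -1))), Add(3528, Mul(56, -16))) = Add(Add(23446, Mul(2, Mul(-2, -3), Pow(Add(-123, Mul(-2, -3)), -1))), Add(3528, -896)) = Add(Add(23446, Mul(2, 6, Pow(Add(-123, 6), -1))), 2632) = Add(Add(23446, Mul(2, 6, Pow(-117, -1))), 2632) = Add(Add(23446, Mul(2, 6, Rational(-1, 117))), 2632) = Add(Add(23446, Rational(-4, 39)), 2632) = Add(Rational(914390, 39), 2632) = Rational(1017038, 39)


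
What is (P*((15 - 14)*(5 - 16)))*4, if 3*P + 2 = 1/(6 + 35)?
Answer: 1188/41 ≈ 28.976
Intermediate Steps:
P = -27/41 (P = -⅔ + 1/(3*(6 + 35)) = -⅔ + (⅓)/41 = -⅔ + (⅓)*(1/41) = -⅔ + 1/123 = -27/41 ≈ -0.65854)
(P*((15 - 14)*(5 - 16)))*4 = -27*(15 - 14)*(5 - 16)/41*4 = -27*(-11)/41*4 = -27/41*(-11)*4 = (297/41)*4 = 1188/41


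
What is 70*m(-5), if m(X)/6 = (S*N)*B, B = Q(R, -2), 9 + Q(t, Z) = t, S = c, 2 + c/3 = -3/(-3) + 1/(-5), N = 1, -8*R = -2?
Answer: 13230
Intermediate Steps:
R = ¼ (R = -⅛*(-2) = ¼ ≈ 0.25000)
c = -18/5 (c = -6 + 3*(-3/(-3) + 1/(-5)) = -6 + 3*(-3*(-⅓) + 1*(-⅕)) = -6 + 3*(1 - ⅕) = -6 + 3*(⅘) = -6 + 12/5 = -18/5 ≈ -3.6000)
S = -18/5 ≈ -3.6000
Q(t, Z) = -9 + t
B = -35/4 (B = -9 + ¼ = -35/4 ≈ -8.7500)
m(X) = 189 (m(X) = 6*(-18/5*1*(-35/4)) = 6*(-18/5*(-35/4)) = 6*(63/2) = 189)
70*m(-5) = 70*189 = 13230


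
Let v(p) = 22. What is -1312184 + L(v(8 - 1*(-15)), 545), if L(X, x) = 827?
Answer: -1311357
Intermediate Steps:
-1312184 + L(v(8 - 1*(-15)), 545) = -1312184 + 827 = -1311357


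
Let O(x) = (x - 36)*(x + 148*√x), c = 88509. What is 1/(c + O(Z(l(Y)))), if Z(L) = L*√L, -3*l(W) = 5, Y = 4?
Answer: 27/(2*(1194809 + 270*I*√15 - 23976*3^(¼)*5^(¾)*√(-I) + 1850*3^(¾)*5^(¼)*(-I)^(3/2))) ≈ 1.205e-5 - 7.689e-7*I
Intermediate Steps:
l(W) = -5/3 (l(W) = -⅓*5 = -5/3)
Z(L) = L^(3/2)
O(x) = (-36 + x)*(x + 148*√x)
1/(c + O(Z(l(Y)))) = 1/(88509 + (((-5/3)^(3/2))² - 5328*(-(-5)^(¾)*3^(¼)/3) - (-20)*I*√15 + 148*((-5/3)^(3/2))^(3/2))) = 1/(88509 + ((-5*I*√15/9)² - 5328*3^(¼)*5^(¾)*√(-I)/3 - (-20)*I*√15 + 148*(-5*I*√15/9)^(3/2))) = 1/(88509 + (-125/27 - 1776*3^(¼)*5^(¾)*√(-I) + 20*I*√15 + 148*(25*3^(¾)*5^(¼)*(-I)^(3/2)/27))) = 1/(88509 + (-125/27 - 1776*3^(¼)*5^(¾)*√(-I) + 20*I*√15 + 3700*3^(¾)*5^(¼)*(-I)^(3/2)/27)) = 1/(88509 + (-125/27 + 20*I*√15 - 1776*3^(¼)*5^(¾)*√(-I) + 3700*3^(¾)*5^(¼)*(-I)^(3/2)/27)) = 1/(2389618/27 + 20*I*√15 - 1776*3^(¼)*5^(¾)*√(-I) + 3700*3^(¾)*5^(¼)*(-I)^(3/2)/27)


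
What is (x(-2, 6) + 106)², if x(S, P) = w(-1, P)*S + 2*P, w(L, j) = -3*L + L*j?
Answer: 15376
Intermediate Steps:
x(S, P) = 2*P + S*(3 - P) (x(S, P) = (-(-3 + P))*S + 2*P = (3 - P)*S + 2*P = S*(3 - P) + 2*P = 2*P + S*(3 - P))
(x(-2, 6) + 106)² = ((2*6 - 1*(-2)*(-3 + 6)) + 106)² = ((12 - 1*(-2)*3) + 106)² = ((12 + 6) + 106)² = (18 + 106)² = 124² = 15376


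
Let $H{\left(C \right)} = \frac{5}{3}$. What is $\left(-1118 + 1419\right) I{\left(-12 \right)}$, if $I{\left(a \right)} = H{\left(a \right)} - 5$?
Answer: $- \frac{3010}{3} \approx -1003.3$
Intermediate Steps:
$H{\left(C \right)} = \frac{5}{3}$ ($H{\left(C \right)} = 5 \cdot \frac{1}{3} = \frac{5}{3}$)
$I{\left(a \right)} = - \frac{10}{3}$ ($I{\left(a \right)} = \frac{5}{3} - 5 = - \frac{10}{3}$)
$\left(-1118 + 1419\right) I{\left(-12 \right)} = \left(-1118 + 1419\right) \left(- \frac{10}{3}\right) = 301 \left(- \frac{10}{3}\right) = - \frac{3010}{3}$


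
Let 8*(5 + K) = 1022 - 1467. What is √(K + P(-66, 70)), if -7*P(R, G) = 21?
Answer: I*√1018/4 ≈ 7.9765*I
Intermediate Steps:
P(R, G) = -3 (P(R, G) = -⅐*21 = -3)
K = -485/8 (K = -5 + (1022 - 1467)/8 = -5 + (⅛)*(-445) = -5 - 445/8 = -485/8 ≈ -60.625)
√(K + P(-66, 70)) = √(-485/8 - 3) = √(-509/8) = I*√1018/4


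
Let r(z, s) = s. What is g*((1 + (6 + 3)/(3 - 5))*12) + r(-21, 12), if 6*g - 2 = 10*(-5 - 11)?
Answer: 1118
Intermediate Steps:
g = -79/3 (g = ⅓ + (10*(-5 - 11))/6 = ⅓ + (10*(-16))/6 = ⅓ + (⅙)*(-160) = ⅓ - 80/3 = -79/3 ≈ -26.333)
g*((1 + (6 + 3)/(3 - 5))*12) + r(-21, 12) = -79*(1 + (6 + 3)/(3 - 5))*12/3 + 12 = -79*(1 + 9/(-2))*12/3 + 12 = -79*(1 + 9*(-½))*12/3 + 12 = -79*(1 - 9/2)*12/3 + 12 = -(-553)*12/6 + 12 = -79/3*(-42) + 12 = 1106 + 12 = 1118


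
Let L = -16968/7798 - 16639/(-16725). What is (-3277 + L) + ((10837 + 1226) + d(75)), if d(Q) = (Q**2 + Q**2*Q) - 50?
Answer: 4063887231923/9315825 ≈ 4.3624e+5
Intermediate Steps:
d(Q) = -50 + Q**2 + Q**3 (d(Q) = (Q**2 + Q**3) - 50 = -50 + Q**2 + Q**3)
L = -11002777/9315825 (L = -16968*1/7798 - 16639*(-1/16725) = -1212/557 + 16639/16725 = -11002777/9315825 ≈ -1.1811)
(-3277 + L) + ((10837 + 1226) + d(75)) = (-3277 - 11002777/9315825) + ((10837 + 1226) + (-50 + 75**2 + 75**3)) = -30538961302/9315825 + (12063 + (-50 + 5625 + 421875)) = -30538961302/9315825 + (12063 + 427450) = -30538961302/9315825 + 439513 = 4063887231923/9315825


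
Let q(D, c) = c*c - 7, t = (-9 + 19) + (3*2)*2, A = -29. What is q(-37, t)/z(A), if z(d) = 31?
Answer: 477/31 ≈ 15.387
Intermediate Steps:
t = 22 (t = 10 + 6*2 = 10 + 12 = 22)
q(D, c) = -7 + c² (q(D, c) = c² - 7 = -7 + c²)
q(-37, t)/z(A) = (-7 + 22²)/31 = (-7 + 484)*(1/31) = 477*(1/31) = 477/31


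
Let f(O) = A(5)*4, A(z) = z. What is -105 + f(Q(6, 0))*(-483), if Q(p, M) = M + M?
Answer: -9765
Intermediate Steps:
Q(p, M) = 2*M
f(O) = 20 (f(O) = 5*4 = 20)
-105 + f(Q(6, 0))*(-483) = -105 + 20*(-483) = -105 - 9660 = -9765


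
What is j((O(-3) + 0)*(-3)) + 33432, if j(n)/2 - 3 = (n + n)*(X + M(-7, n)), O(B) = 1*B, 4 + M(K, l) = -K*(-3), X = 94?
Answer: 35922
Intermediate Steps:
M(K, l) = -4 + 3*K (M(K, l) = -4 - K*(-3) = -4 + 3*K)
O(B) = B
j(n) = 6 + 276*n (j(n) = 6 + 2*((n + n)*(94 + (-4 + 3*(-7)))) = 6 + 2*((2*n)*(94 + (-4 - 21))) = 6 + 2*((2*n)*(94 - 25)) = 6 + 2*((2*n)*69) = 6 + 2*(138*n) = 6 + 276*n)
j((O(-3) + 0)*(-3)) + 33432 = (6 + 276*((-3 + 0)*(-3))) + 33432 = (6 + 276*(-3*(-3))) + 33432 = (6 + 276*9) + 33432 = (6 + 2484) + 33432 = 2490 + 33432 = 35922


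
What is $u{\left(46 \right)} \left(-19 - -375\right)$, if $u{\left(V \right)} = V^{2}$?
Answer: $753296$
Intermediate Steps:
$u{\left(46 \right)} \left(-19 - -375\right) = 46^{2} \left(-19 - -375\right) = 2116 \left(-19 + 375\right) = 2116 \cdot 356 = 753296$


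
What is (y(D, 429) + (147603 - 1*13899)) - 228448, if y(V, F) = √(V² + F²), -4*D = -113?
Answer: -94744 + 5*√118297/4 ≈ -94314.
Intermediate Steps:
D = 113/4 (D = -¼*(-113) = 113/4 ≈ 28.250)
y(V, F) = √(F² + V²)
(y(D, 429) + (147603 - 1*13899)) - 228448 = (√(429² + (113/4)²) + (147603 - 1*13899)) - 228448 = (√(184041 + 12769/16) + (147603 - 13899)) - 228448 = (√(2957425/16) + 133704) - 228448 = (5*√118297/4 + 133704) - 228448 = (133704 + 5*√118297/4) - 228448 = -94744 + 5*√118297/4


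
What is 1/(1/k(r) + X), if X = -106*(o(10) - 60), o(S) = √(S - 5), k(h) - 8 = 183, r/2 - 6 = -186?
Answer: 232019351/1473594784541 + 3866986*√5/1473594784541 ≈ 0.00016332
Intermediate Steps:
r = -360 (r = 12 + 2*(-186) = 12 - 372 = -360)
k(h) = 191 (k(h) = 8 + 183 = 191)
o(S) = √(-5 + S)
X = 6360 - 106*√5 (X = -106*(√(-5 + 10) - 60) = -106*(√5 - 60) = -106*(-60 + √5) = 6360 - 106*√5 ≈ 6123.0)
1/(1/k(r) + X) = 1/(1/191 + (6360 - 106*√5)) = 1/(1214761/191 - 106*√5)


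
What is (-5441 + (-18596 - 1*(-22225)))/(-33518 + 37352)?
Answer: -302/639 ≈ -0.47261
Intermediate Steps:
(-5441 + (-18596 - 1*(-22225)))/(-33518 + 37352) = (-5441 + (-18596 + 22225))/3834 = (-5441 + 3629)*(1/3834) = -1812*1/3834 = -302/639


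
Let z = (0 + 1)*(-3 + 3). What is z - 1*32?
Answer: -32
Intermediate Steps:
z = 0 (z = 1*0 = 0)
z - 1*32 = 0 - 1*32 = 0 - 32 = -32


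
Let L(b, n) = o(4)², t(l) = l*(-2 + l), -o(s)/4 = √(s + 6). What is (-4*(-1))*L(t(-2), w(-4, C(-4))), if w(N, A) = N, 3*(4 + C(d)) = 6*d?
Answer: 640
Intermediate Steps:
C(d) = -4 + 2*d (C(d) = -4 + (6*d)/3 = -4 + 2*d)
o(s) = -4*√(6 + s) (o(s) = -4*√(s + 6) = -4*√(6 + s))
L(b, n) = 160 (L(b, n) = (-4*√(6 + 4))² = (-4*√10)² = 160)
(-4*(-1))*L(t(-2), w(-4, C(-4))) = -4*(-1)*160 = 4*160 = 640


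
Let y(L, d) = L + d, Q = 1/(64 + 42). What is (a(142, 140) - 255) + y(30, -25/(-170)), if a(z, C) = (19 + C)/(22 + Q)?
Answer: -17262749/79322 ≈ -217.63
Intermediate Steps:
Q = 1/106 ≈ 0.0094340
a(z, C) = 2014/2333 + 106*C/2333 (a(z, C) = (19 + C)/(22 + 1/106) = (19 + C)/(2333/106) = (19 + C)*(106/2333) = 2014/2333 + 106*C/2333)
(a(142, 140) - 255) + y(30, -25/(-170)) = ((2014/2333 + (106/2333)*140) - 255) + (30 - 25/(-170)) = ((2014/2333 + 14840/2333) - 255) + (30 - 25*(-1/170)) = (16854/2333 - 255) + (30 + 5/34) = -578061/2333 + 1025/34 = -17262749/79322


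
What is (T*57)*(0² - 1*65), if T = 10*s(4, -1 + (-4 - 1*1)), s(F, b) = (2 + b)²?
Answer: -592800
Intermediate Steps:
T = 160 (T = 10*(2 + (-1 + (-4 - 1*1)))² = 10*(2 + (-1 + (-4 - 1)))² = 10*(2 + (-1 - 5))² = 10*(2 - 6)² = 10*(-4)² = 10*16 = 160)
(T*57)*(0² - 1*65) = (160*57)*(0² - 1*65) = 9120*(0 - 65) = 9120*(-65) = -592800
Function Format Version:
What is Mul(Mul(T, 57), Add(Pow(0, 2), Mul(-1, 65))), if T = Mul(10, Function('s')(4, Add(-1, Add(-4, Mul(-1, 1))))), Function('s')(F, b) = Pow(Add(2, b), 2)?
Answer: -592800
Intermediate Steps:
T = 160 (T = Mul(10, Pow(Add(2, Add(-1, Add(-4, Mul(-1, 1)))), 2)) = Mul(10, Pow(Add(2, Add(-1, Add(-4, -1))), 2)) = Mul(10, Pow(Add(2, Add(-1, -5)), 2)) = Mul(10, Pow(Add(2, -6), 2)) = Mul(10, Pow(-4, 2)) = Mul(10, 16) = 160)
Mul(Mul(T, 57), Add(Pow(0, 2), Mul(-1, 65))) = Mul(Mul(160, 57), Add(Pow(0, 2), Mul(-1, 65))) = Mul(9120, Add(0, -65)) = Mul(9120, -65) = -592800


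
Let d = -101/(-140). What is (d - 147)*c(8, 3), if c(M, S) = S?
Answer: -61437/140 ≈ -438.84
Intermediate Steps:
d = 101/140 (d = -101*(-1/140) = 101/140 ≈ 0.72143)
(d - 147)*c(8, 3) = (101/140 - 147)*3 = -20479/140*3 = -61437/140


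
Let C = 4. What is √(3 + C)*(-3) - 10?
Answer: -10 - 3*√7 ≈ -17.937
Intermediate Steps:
√(3 + C)*(-3) - 10 = √(3 + 4)*(-3) - 10 = √7*(-3) - 10 = -3*√7 - 10 = -10 - 3*√7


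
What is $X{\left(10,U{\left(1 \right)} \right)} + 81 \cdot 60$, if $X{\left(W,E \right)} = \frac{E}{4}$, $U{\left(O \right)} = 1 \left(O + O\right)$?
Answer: $\frac{9721}{2} \approx 4860.5$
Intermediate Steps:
$U{\left(O \right)} = 2 O$ ($U{\left(O \right)} = 1 \cdot 2 O = 2 O$)
$X{\left(W,E \right)} = \frac{E}{4}$ ($X{\left(W,E \right)} = E \frac{1}{4} = \frac{E}{4}$)
$X{\left(10,U{\left(1 \right)} \right)} + 81 \cdot 60 = \frac{2 \cdot 1}{4} + 81 \cdot 60 = \frac{1}{4} \cdot 2 + 4860 = \frac{1}{2} + 4860 = \frac{9721}{2}$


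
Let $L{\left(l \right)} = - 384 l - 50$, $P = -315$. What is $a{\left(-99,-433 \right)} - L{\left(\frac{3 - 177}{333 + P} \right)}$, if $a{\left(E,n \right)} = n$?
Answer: $-4095$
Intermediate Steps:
$L{\left(l \right)} = -50 - 384 l$
$a{\left(-99,-433 \right)} - L{\left(\frac{3 - 177}{333 + P} \right)} = -433 - \left(-50 - 384 \frac{3 - 177}{333 - 315}\right) = -433 - \left(-50 - 384 \left(- \frac{174}{18}\right)\right) = -433 - \left(-50 - 384 \left(\left(-174\right) \frac{1}{18}\right)\right) = -433 - \left(-50 - -3712\right) = -433 - \left(-50 + 3712\right) = -433 - 3662 = -4095$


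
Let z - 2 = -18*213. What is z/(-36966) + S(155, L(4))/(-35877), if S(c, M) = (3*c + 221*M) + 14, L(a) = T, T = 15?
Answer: -461390/221038197 ≈ -0.0020874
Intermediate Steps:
L(a) = 15
z = -3832 (z = 2 - 18*213 = 2 - 3834 = -3832)
S(c, M) = 14 + 3*c + 221*M
z/(-36966) + S(155, L(4))/(-35877) = -3832/(-36966) + (14 + 3*155 + 221*15)/(-35877) = -3832*(-1/36966) + (14 + 465 + 3315)*(-1/35877) = 1916/18483 + 3794*(-1/35877) = 1916/18483 - 3794/35877 = -461390/221038197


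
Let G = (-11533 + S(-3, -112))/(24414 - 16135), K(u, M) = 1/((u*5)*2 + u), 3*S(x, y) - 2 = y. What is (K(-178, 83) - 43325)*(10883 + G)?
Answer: -11463395175976531/24315423 ≈ -4.7145e+8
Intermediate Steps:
S(x, y) = 2/3 + y/3
K(u, M) = 1/(11*u) (K(u, M) = 1/((5*u)*2 + u) = 1/(10*u + u) = 1/(11*u))
G = -34709/24837 (G = (-11533 + (2/3 + (1/3)*(-112)))/(24414 - 16135) = (-11533 + (2/3 - 112/3))/8279 = (-11533 - 110/3)*(1/8279) = -34709/3*1/8279 = -34709/24837 ≈ -1.3975)
(K(-178, 83) - 43325)*(10883 + G) = ((1/11)/(-178) - 43325)*(10883 - 34709/24837) = ((1/11)*(-1/178) - 43325)*(270266362/24837) = (-1/1958 - 43325)*(270266362/24837) = -84830351/1958*270266362/24837 = -11463395175976531/24315423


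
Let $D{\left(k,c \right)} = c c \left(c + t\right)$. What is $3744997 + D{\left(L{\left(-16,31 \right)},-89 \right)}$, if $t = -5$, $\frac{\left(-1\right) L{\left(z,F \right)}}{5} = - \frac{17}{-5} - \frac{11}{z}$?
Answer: $3000423$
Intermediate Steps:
$L{\left(z,F \right)} = -17 + \frac{55}{z}$ ($L{\left(z,F \right)} = - 5 \left(- \frac{17}{-5} - \frac{11}{z}\right) = - 5 \left(\left(-17\right) \left(- \frac{1}{5}\right) - \frac{11}{z}\right) = - 5 \left(\frac{17}{5} - \frac{11}{z}\right) = -17 + \frac{55}{z}$)
$D{\left(k,c \right)} = c^{2} \left(-5 + c\right)$ ($D{\left(k,c \right)} = c c \left(c - 5\right) = c^{2} \left(-5 + c\right)$)
$3744997 + D{\left(L{\left(-16,31 \right)},-89 \right)} = 3744997 + \left(-89\right)^{2} \left(-5 - 89\right) = 3744997 + 7921 \left(-94\right) = 3744997 - 744574 = 3000423$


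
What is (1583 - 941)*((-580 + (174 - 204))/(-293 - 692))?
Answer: 78324/197 ≈ 397.58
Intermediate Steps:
(1583 - 941)*((-580 + (174 - 204))/(-293 - 692)) = 642*((-580 - 30)/(-985)) = 642*(-610*(-1/985)) = 642*(122/197) = 78324/197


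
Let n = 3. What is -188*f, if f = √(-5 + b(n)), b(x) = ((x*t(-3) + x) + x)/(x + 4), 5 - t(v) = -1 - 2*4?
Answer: -188*√91/7 ≈ -256.20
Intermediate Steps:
t(v) = 14 (t(v) = 5 - (-1 - 2*4) = 5 - (-1 - 8) = 5 - 1*(-9) = 5 + 9 = 14)
b(x) = 16*x/(4 + x) (b(x) = ((x*14 + x) + x)/(x + 4) = ((14*x + x) + x)/(4 + x) = (15*x + x)/(4 + x) = (16*x)/(4 + x) = 16*x/(4 + x))
f = √91/7 (f = √(-5 + 16*3/(4 + 3)) = √(-5 + 16*3/7) = √(-5 + 16*3*(⅐)) = √(-5 + 48/7) = √(13/7) = √91/7 ≈ 1.3628)
-188*f = -188*√91/7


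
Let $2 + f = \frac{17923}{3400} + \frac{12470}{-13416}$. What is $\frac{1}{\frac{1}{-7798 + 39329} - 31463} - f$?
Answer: $- \frac{77021347967411}{32886784093800} \approx -2.342$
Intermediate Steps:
$f = \frac{310547}{132600}$ ($f = -2 + \left(\frac{17923}{3400} + \frac{12470}{-13416}\right) = -2 + \left(17923 \cdot \frac{1}{3400} + 12470 \left(- \frac{1}{13416}\right)\right) = -2 + \left(\frac{17923}{3400} - \frac{145}{156}\right) = -2 + \frac{575747}{132600} = \frac{310547}{132600} \approx 2.342$)
$\frac{1}{\frac{1}{-7798 + 39329} - 31463} - f = \frac{1}{\frac{1}{-7798 + 39329} - 31463} - \frac{310547}{132600} = \frac{1}{\frac{1}{31531} - 31463} - \frac{310547}{132600} = \frac{1}{- \frac{992059852}{31531}} - \frac{310547}{132600} = - \frac{31531}{992059852} - \frac{310547}{132600} = - \frac{77021347967411}{32886784093800}$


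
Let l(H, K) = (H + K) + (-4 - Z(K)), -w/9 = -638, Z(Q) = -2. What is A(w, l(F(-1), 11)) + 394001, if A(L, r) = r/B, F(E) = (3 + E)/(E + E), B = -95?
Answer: 37430087/95 ≈ 3.9400e+5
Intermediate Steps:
F(E) = (3 + E)/(2*E) (F(E) = (3 + E)/((2*E)) = (3 + E)*(1/(2*E)) = (3 + E)/(2*E))
w = 5742 (w = -9*(-638) = 5742)
l(H, K) = -2 + H + K (l(H, K) = (H + K) + (-4 - 1*(-2)) = (H + K) + (-4 + 2) = (H + K) - 2 = -2 + H + K)
A(L, r) = -r/95 (A(L, r) = r/(-95) = r*(-1/95) = -r/95)
A(w, l(F(-1), 11)) + 394001 = -(-2 + (½)*(3 - 1)/(-1) + 11)/95 + 394001 = -(-2 + (½)*(-1)*2 + 11)/95 + 394001 = -(-2 - 1 + 11)/95 + 394001 = -1/95*8 + 394001 = -8/95 + 394001 = 37430087/95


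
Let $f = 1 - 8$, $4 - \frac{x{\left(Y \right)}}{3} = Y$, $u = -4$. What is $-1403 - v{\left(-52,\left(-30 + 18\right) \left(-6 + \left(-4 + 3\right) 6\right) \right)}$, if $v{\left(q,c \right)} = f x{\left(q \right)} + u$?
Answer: $-223$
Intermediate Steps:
$x{\left(Y \right)} = 12 - 3 Y$
$f = -7$ ($f = 1 - 8 = -7$)
$v{\left(q,c \right)} = -88 + 21 q$ ($v{\left(q,c \right)} = - 7 \left(12 - 3 q\right) - 4 = \left(-84 + 21 q\right) - 4 = -88 + 21 q$)
$-1403 - v{\left(-52,\left(-30 + 18\right) \left(-6 + \left(-4 + 3\right) 6\right) \right)} = -1403 - \left(-88 + 21 \left(-52\right)\right) = -1403 - \left(-88 - 1092\right) = -1403 - -1180 = -1403 + 1180 = -223$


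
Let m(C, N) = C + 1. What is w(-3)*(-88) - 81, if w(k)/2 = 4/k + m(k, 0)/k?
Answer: 109/3 ≈ 36.333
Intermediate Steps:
m(C, N) = 1 + C
w(k) = 8/k + 2*(1 + k)/k (w(k) = 2*(4/k + (1 + k)/k) = 8/k + 2*(1 + k)/k)
w(-3)*(-88) - 81 = (2 + 10/(-3))*(-88) - 81 = (2 + 10*(-⅓))*(-88) - 81 = (2 - 10/3)*(-88) - 81 = -4/3*(-88) - 81 = 352/3 - 81 = 109/3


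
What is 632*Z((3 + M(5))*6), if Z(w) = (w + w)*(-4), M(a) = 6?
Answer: -273024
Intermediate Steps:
Z(w) = -8*w (Z(w) = (2*w)*(-4) = -8*w)
632*Z((3 + M(5))*6) = 632*(-8*(3 + 6)*6) = 632*(-72*6) = 632*(-8*54) = 632*(-432) = -273024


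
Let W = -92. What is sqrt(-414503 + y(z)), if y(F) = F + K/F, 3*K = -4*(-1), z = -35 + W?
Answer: I*sqrt(60188106954)/381 ≈ 643.92*I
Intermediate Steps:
z = -127 (z = -35 - 92 = -127)
K = 4/3 (K = (-4*(-1))/3 = (1/3)*4 = 4/3 ≈ 1.3333)
y(F) = F + 4/(3*F)
sqrt(-414503 + y(z)) = sqrt(-414503 + (-127 + (4/3)/(-127))) = sqrt(-414503 + (-127 + (4/3)*(-1/127))) = sqrt(-414503 + (-127 - 4/381)) = sqrt(-414503 - 48391/381) = sqrt(-157974034/381) = I*sqrt(60188106954)/381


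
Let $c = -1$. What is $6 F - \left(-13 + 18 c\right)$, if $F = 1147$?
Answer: $6913$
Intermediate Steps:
$6 F - \left(-13 + 18 c\right) = 6 \cdot 1147 + \left(\left(-18\right) \left(-1\right) + 13\right) = 6882 + \left(18 + 13\right) = 6882 + 31 = 6913$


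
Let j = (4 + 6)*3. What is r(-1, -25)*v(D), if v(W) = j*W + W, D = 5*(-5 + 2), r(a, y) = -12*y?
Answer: -139500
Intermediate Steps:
j = 30 (j = 10*3 = 30)
D = -15 (D = 5*(-3) = -15)
v(W) = 31*W (v(W) = 30*W + W = 31*W)
r(-1, -25)*v(D) = (-12*(-25))*(31*(-15)) = 300*(-465) = -139500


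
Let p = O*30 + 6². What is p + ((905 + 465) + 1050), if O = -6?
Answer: 2276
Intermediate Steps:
p = -144 (p = -6*30 + 6² = -180 + 36 = -144)
p + ((905 + 465) + 1050) = -144 + ((905 + 465) + 1050) = -144 + (1370 + 1050) = -144 + 2420 = 2276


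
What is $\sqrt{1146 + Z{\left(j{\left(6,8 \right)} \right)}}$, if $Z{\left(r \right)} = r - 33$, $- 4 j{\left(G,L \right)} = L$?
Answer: $\sqrt{1111} \approx 33.332$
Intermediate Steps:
$j{\left(G,L \right)} = - \frac{L}{4}$
$Z{\left(r \right)} = -33 + r$ ($Z{\left(r \right)} = r - 33 = -33 + r$)
$\sqrt{1146 + Z{\left(j{\left(6,8 \right)} \right)}} = \sqrt{1146 - 35} = \sqrt{1111}$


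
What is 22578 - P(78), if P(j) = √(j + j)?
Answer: 22578 - 2*√39 ≈ 22566.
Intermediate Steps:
P(j) = √2*√j (P(j) = √(2*j) = √2*√j)
22578 - P(78) = 22578 - √2*√78 = 22578 - 2*√39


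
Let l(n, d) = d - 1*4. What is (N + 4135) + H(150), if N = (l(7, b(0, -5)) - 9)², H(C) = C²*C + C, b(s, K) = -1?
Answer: 3379481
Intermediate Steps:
l(n, d) = -4 + d (l(n, d) = d - 4 = -4 + d)
H(C) = C + C³ (H(C) = C³ + C = C + C³)
N = 196 (N = ((-4 - 1) - 9)² = (-5 - 9)² = (-14)² = 196)
(N + 4135) + H(150) = (196 + 4135) + (150 + 150³) = 4331 + (150 + 3375000) = 4331 + 3375150 = 3379481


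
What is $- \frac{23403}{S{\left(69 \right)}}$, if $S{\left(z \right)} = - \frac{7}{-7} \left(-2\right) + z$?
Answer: $- \frac{23403}{67} \approx -349.3$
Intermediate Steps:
$S{\left(z \right)} = -2 + z$ ($S{\left(z \right)} = \left(-7\right) \left(- \frac{1}{7}\right) \left(-2\right) + z = 1 \left(-2\right) + z = -2 + z$)
$- \frac{23403}{S{\left(69 \right)}} = - \frac{23403}{-2 + 69} = - \frac{23403}{67}$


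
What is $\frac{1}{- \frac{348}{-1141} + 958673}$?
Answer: $\frac{1141}{1093846241} \approx 1.0431 \cdot 10^{-6}$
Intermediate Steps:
$\frac{1}{- \frac{348}{-1141} + 958673} = \frac{1}{\left(-348\right) \left(- \frac{1}{1141}\right) + 958673} = \frac{1}{\frac{348}{1141} + 958673} = \frac{1}{\frac{1093846241}{1141}} = \frac{1141}{1093846241}$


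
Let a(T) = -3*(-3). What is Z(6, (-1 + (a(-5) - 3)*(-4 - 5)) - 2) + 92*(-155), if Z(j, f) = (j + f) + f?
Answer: -14368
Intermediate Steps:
a(T) = 9
Z(j, f) = j + 2*f (Z(j, f) = (f + j) + f = j + 2*f)
Z(6, (-1 + (a(-5) - 3)*(-4 - 5)) - 2) + 92*(-155) = (6 + 2*((-1 + (9 - 3)*(-4 - 5)) - 2)) + 92*(-155) = (6 + 2*((-1 + 6*(-9)) - 2)) - 14260 = (6 + 2*((-1 - 54) - 2)) - 14260 = (6 + 2*(-55 - 2)) - 14260 = (6 + 2*(-57)) - 14260 = (6 - 114) - 14260 = -108 - 14260 = -14368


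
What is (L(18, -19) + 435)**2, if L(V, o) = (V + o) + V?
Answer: 204304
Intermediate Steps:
L(V, o) = o + 2*V
(L(18, -19) + 435)**2 = ((-19 + 2*18) + 435)**2 = ((-19 + 36) + 435)**2 = (17 + 435)**2 = 452**2 = 204304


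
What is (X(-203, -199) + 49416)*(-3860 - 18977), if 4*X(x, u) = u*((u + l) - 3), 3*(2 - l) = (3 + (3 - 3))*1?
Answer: -5427509931/4 ≈ -1.3569e+9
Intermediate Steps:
l = 1 (l = 2 - (3 + (3 - 3))/3 = 2 - (3 + 0)/3 = 2 - 1 = 1)
X(x, u) = u*(-2 + u)/4 (X(x, u) = (u*((u + 1) - 3))/4 = (u*((1 + u) - 3))/4 = (u*(-2 + u))/4 = u*(-2 + u)/4)
(X(-203, -199) + 49416)*(-3860 - 18977) = ((1/4)*(-199)*(-2 - 199) + 49416)*(-3860 - 18977) = ((1/4)*(-199)*(-201) + 49416)*(-22837) = (39999/4 + 49416)*(-22837) = (237663/4)*(-22837) = -5427509931/4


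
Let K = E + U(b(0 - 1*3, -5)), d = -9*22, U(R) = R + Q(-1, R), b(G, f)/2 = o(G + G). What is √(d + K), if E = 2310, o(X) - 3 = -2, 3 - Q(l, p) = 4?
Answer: √2113 ≈ 45.967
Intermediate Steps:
Q(l, p) = -1 (Q(l, p) = 3 - 1*4 = 3 - 4 = -1)
o(X) = 1 (o(X) = 3 - 2 = 1)
b(G, f) = 2 (b(G, f) = 2*1 = 2)
U(R) = -1 + R (U(R) = R - 1 = -1 + R)
d = -198
K = 2311 (K = 2310 + (-1 + 2) = 2310 + 1 = 2311)
√(d + K) = √(-198 + 2311) = √2113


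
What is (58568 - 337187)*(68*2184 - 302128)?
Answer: 42800336304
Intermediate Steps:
(58568 - 337187)*(68*2184 - 302128) = -278619*(148512 - 302128) = -278619*(-153616) = 42800336304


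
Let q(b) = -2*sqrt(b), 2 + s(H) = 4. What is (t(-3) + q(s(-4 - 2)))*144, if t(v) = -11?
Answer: -1584 - 288*sqrt(2) ≈ -1991.3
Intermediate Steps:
s(H) = 2 (s(H) = -2 + 4 = 2)
(t(-3) + q(s(-4 - 2)))*144 = (-11 - 2*sqrt(2))*144 = -1584 - 288*sqrt(2)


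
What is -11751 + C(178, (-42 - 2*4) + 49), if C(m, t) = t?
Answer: -11752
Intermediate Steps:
-11751 + C(178, (-42 - 2*4) + 49) = -11751 + ((-42 - 2*4) + 49) = -11751 + ((-42 - 8) + 49) = -11751 + (-50 + 49) = -11751 - 1 = -11752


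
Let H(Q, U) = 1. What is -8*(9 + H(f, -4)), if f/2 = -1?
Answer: -80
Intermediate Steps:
f = -2 (f = 2*(-1) = -2)
-8*(9 + H(f, -4)) = -8*(9 + 1) = -8*10 = -80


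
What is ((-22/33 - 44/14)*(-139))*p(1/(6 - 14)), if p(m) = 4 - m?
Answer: 15290/7 ≈ 2184.3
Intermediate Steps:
((-22/33 - 44/14)*(-139))*p(1/(6 - 14)) = ((-22/33 - 44/14)*(-139))*(4 - 1/(6 - 14)) = ((-22*1/33 - 44*1/14)*(-139))*(4 - 1/(-8)) = ((-⅔ - 22/7)*(-139))*(4 - 1*(-⅛)) = (-80/21*(-139))*(4 + ⅛) = (11120/21)*(33/8) = 15290/7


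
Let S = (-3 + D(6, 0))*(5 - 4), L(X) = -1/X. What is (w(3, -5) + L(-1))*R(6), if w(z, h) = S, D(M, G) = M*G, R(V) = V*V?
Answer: -72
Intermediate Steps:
R(V) = V²
D(M, G) = G*M
S = -3 (S = (-3 + 0*6)*(5 - 4) = (-3 + 0)*1 = -3*1 = -3)
w(z, h) = -3
(w(3, -5) + L(-1))*R(6) = (-3 - 1/(-1))*6² = (-3 - 1*(-1))*36 = (-3 + 1)*36 = -2*36 = -72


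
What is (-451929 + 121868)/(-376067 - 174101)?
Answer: 330061/550168 ≈ 0.59993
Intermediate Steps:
(-451929 + 121868)/(-376067 - 174101) = -330061/(-550168) = -330061*(-1/550168) = 330061/550168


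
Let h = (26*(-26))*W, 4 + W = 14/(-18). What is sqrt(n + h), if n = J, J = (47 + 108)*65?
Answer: sqrt(119743)/3 ≈ 115.35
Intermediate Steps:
J = 10075 (J = 155*65 = 10075)
n = 10075
W = -43/9 (W = -4 + 14/(-18) = -4 + 14*(-1/18) = -4 - 7/9 = -43/9 ≈ -4.7778)
h = 29068/9 (h = (26*(-26))*(-43/9) = -676*(-43/9) = 29068/9 ≈ 3229.8)
sqrt(n + h) = sqrt(10075 + 29068/9) = sqrt(119743/9) = sqrt(119743)/3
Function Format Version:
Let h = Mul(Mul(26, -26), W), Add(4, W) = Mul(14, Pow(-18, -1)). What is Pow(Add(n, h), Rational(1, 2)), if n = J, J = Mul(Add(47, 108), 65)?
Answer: Mul(Rational(1, 3), Pow(119743, Rational(1, 2))) ≈ 115.35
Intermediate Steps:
J = 10075 (J = Mul(155, 65) = 10075)
n = 10075
W = Rational(-43, 9) (W = Add(-4, Mul(14, Pow(-18, -1))) = Add(-4, Mul(14, Rational(-1, 18))) = Add(-4, Rational(-7, 9)) = Rational(-43, 9) ≈ -4.7778)
h = Rational(29068, 9) (h = Mul(Mul(26, -26), Rational(-43, 9)) = Mul(-676, Rational(-43, 9)) = Rational(29068, 9) ≈ 3229.8)
Pow(Add(n, h), Rational(1, 2)) = Pow(Add(10075, Rational(29068, 9)), Rational(1, 2)) = Pow(Rational(119743, 9), Rational(1, 2)) = Mul(Rational(1, 3), Pow(119743, Rational(1, 2)))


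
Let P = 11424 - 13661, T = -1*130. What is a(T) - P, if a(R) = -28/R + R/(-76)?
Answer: 5530147/2470 ≈ 2238.9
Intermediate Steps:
T = -130
P = -2237
a(R) = -28/R - R/76 (a(R) = -28/R + R*(-1/76) = -28/R - R/76)
a(T) - P = (-28/(-130) - 1/76*(-130)) - 1*(-2237) = (-28*(-1/130) + 65/38) + 2237 = (14/65 + 65/38) + 2237 = 4757/2470 + 2237 = 5530147/2470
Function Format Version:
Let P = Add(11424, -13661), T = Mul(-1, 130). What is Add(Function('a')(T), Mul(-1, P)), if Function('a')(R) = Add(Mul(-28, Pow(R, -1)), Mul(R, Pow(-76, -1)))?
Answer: Rational(5530147, 2470) ≈ 2238.9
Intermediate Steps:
T = -130
P = -2237
Function('a')(R) = Add(Mul(-28, Pow(R, -1)), Mul(Rational(-1, 76), R)) (Function('a')(R) = Add(Mul(-28, Pow(R, -1)), Mul(R, Rational(-1, 76))) = Add(Mul(-28, Pow(R, -1)), Mul(Rational(-1, 76), R)))
Add(Function('a')(T), Mul(-1, P)) = Add(Add(Mul(-28, Pow(-130, -1)), Mul(Rational(-1, 76), -130)), Mul(-1, -2237)) = Add(Add(Mul(-28, Rational(-1, 130)), Rational(65, 38)), 2237) = Add(Add(Rational(14, 65), Rational(65, 38)), 2237) = Add(Rational(4757, 2470), 2237) = Rational(5530147, 2470)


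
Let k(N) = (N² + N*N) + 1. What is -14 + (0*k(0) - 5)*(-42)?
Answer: 196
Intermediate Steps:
k(N) = 1 + 2*N² (k(N) = (N² + N²) + 1 = 2*N² + 1 = 1 + 2*N²)
-14 + (0*k(0) - 5)*(-42) = -14 + (0*(1 + 2*0²) - 5)*(-42) = -14 + (0*(1 + 2*0) - 5)*(-42) = -14 + (0*(1 + 0) - 5)*(-42) = -14 + (0*1 - 5)*(-42) = -14 + (0 - 5)*(-42) = -14 - 5*(-42) = -14 + 210 = 196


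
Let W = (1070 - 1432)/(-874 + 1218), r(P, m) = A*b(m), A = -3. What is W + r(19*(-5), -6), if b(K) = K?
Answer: 2915/172 ≈ 16.948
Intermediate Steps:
r(P, m) = -3*m
W = -181/172 (W = -362/344 = -362*1/344 = -181/172 ≈ -1.0523)
W + r(19*(-5), -6) = -181/172 - 3*(-6) = -181/172 + 18 = 2915/172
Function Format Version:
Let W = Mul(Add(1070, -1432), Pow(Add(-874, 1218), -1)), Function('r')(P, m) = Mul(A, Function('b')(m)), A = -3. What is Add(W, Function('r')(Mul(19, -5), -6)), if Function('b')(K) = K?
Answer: Rational(2915, 172) ≈ 16.948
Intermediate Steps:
Function('r')(P, m) = Mul(-3, m)
W = Rational(-181, 172) (W = Mul(-362, Pow(344, -1)) = Mul(-362, Rational(1, 344)) = Rational(-181, 172) ≈ -1.0523)
Add(W, Function('r')(Mul(19, -5), -6)) = Add(Rational(-181, 172), Mul(-3, -6)) = Add(Rational(-181, 172), 18) = Rational(2915, 172)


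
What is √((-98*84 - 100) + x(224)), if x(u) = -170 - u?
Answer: I*√8726 ≈ 93.413*I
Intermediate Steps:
√((-98*84 - 100) + x(224)) = √((-98*84 - 100) + (-170 - 1*224)) = √((-8232 - 100) + (-170 - 224)) = √(-8332 - 394) = √(-8726) = I*√8726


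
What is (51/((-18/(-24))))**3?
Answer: 314432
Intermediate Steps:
(51/((-18/(-24))))**3 = (51/((-18*(-1/24))))**3 = (51/(3/4))**3 = (51*(4/3))**3 = 68**3 = 314432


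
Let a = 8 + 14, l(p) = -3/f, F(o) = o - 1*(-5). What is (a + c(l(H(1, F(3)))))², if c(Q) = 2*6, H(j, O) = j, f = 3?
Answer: 1156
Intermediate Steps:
F(o) = 5 + o (F(o) = o + 5 = 5 + o)
l(p) = -1 (l(p) = -3/3 = -3*⅓ = -1)
a = 22
c(Q) = 12
(a + c(l(H(1, F(3)))))² = (22 + 12)² = 34² = 1156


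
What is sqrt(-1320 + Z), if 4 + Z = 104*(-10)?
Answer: 2*I*sqrt(591) ≈ 48.621*I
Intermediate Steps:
Z = -1044 (Z = -4 + 104*(-10) = -4 - 1040 = -1044)
sqrt(-1320 + Z) = sqrt(-1320 - 1044) = sqrt(-2364) = 2*I*sqrt(591)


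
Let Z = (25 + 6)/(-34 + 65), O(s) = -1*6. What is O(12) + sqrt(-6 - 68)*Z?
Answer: -6 + I*sqrt(74) ≈ -6.0 + 8.6023*I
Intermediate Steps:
O(s) = -6
Z = 1 (Z = 31/31 = 31*(1/31) = 1)
O(12) + sqrt(-6 - 68)*Z = -6 + sqrt(-6 - 68)*1 = -6 + sqrt(-74)*1 = -6 + (I*sqrt(74))*1 = -6 + I*sqrt(74)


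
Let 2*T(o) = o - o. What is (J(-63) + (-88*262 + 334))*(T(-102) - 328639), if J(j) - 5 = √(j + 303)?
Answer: 7465692163 - 1314556*√15 ≈ 7.4606e+9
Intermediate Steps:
T(o) = 0 (T(o) = (o - o)/2 = (½)*0 = 0)
J(j) = 5 + √(303 + j) (J(j) = 5 + √(j + 303) = 5 + √(303 + j))
(J(-63) + (-88*262 + 334))*(T(-102) - 328639) = ((5 + √(303 - 63)) + (-88*262 + 334))*(0 - 328639) = ((5 + √240) + (-23056 + 334))*(-328639) = ((5 + 4*√15) - 22722)*(-328639) = (-22717 + 4*√15)*(-328639) = 7465692163 - 1314556*√15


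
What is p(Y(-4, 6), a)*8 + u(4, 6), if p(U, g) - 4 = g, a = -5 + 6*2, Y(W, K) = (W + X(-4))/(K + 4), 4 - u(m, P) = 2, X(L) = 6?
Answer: 90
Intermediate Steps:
u(m, P) = 2 (u(m, P) = 4 - 1*2 = 4 - 2 = 2)
Y(W, K) = (6 + W)/(4 + K) (Y(W, K) = (W + 6)/(K + 4) = (6 + W)/(4 + K))
a = 7 (a = -5 + 12 = 7)
p(U, g) = 4 + g
p(Y(-4, 6), a)*8 + u(4, 6) = (4 + 7)*8 + 2 = 11*8 + 2 = 88 + 2 = 90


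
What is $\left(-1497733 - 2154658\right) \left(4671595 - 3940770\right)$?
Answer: $-2669258652575$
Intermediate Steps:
$\left(-1497733 - 2154658\right) \left(4671595 - 3940770\right) = \left(-3652391\right) 730825 = -2669258652575$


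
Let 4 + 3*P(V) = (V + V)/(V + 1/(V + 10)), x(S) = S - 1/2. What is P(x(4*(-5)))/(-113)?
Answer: 1738/293235 ≈ 0.0059270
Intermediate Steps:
x(S) = -½ + S (x(S) = S - 1*½ = S - ½ = -½ + S)
P(V) = -4/3 + 2*V/(3*(V + 1/(10 + V))) (P(V) = -4/3 + ((V + V)/(V + 1/(V + 10)))/3 = -4/3 + ((2*V)/(V + 1/(10 + V)))/3 = -4/3 + (2*V/(V + 1/(10 + V)))/3 = -4/3 + 2*V/(3*(V + 1/(10 + V))))
P(x(4*(-5)))/(-113) = (2*(-2 - (-½ + 4*(-5))² - 10*(-½ + 4*(-5)))/(3*(1 + (-½ + 4*(-5))² + 10*(-½ + 4*(-5)))))/(-113) = (2*(-2 - (-½ - 20)² - 10*(-½ - 20))/(3*(1 + (-½ - 20)² + 10*(-½ - 20))))*(-1/113) = (2*(-2 - (-41/2)² - 10*(-41/2))/(3*(1 + (-41/2)² + 10*(-41/2))))*(-1/113) = (2*(-2 - 1*1681/4 + 205)/(3*(1 + 1681/4 - 205)))*(-1/113) = (2*(-2 - 1681/4 + 205)/(3*(865/4)))*(-1/113) = ((⅔)*(4/865)*(-869/4))*(-1/113) = -1738/2595*(-1/113) = 1738/293235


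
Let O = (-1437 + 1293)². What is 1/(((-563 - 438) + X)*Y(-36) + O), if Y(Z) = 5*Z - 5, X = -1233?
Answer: 1/434026 ≈ 2.3040e-6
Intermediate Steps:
Y(Z) = -5 + 5*Z
O = 20736 (O = (-144)² = 20736)
1/(((-563 - 438) + X)*Y(-36) + O) = 1/(((-563 - 438) - 1233)*(-5 + 5*(-36)) + 20736) = 1/((-1001 - 1233)*(-5 - 180) + 20736) = 1/(-2234*(-185) + 20736) = 1/(413290 + 20736) = 1/434026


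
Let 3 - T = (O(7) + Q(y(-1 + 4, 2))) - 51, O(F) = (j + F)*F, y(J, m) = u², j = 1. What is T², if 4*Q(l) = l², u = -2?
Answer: 36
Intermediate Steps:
y(J, m) = 4 (y(J, m) = (-2)² = 4)
O(F) = F*(1 + F) (O(F) = (1 + F)*F = F*(1 + F))
Q(l) = l²/4
T = -6 (T = 3 - ((7*(1 + 7) + (¼)*4²) - 51) = 3 - ((7*8 + (¼)*16) - 51) = 3 - ((56 + 4) - 51) = 3 - (60 - 51) = 3 - 1*9 = 3 - 9 = -6)
T² = (-6)² = 36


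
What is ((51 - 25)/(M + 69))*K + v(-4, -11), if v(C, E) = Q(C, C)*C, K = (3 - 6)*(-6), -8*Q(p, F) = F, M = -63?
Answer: 76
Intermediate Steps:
Q(p, F) = -F/8
K = 18 (K = -3*(-6) = 18)
v(C, E) = -C**2/8 (v(C, E) = (-C/8)*C = -C**2/8)
((51 - 25)/(M + 69))*K + v(-4, -11) = ((51 - 25)/(-63 + 69))*18 - 1/8*(-4)**2 = (26/6)*18 - 1/8*16 = (26*(1/6))*18 - 2 = (13/3)*18 - 2 = 78 - 2 = 76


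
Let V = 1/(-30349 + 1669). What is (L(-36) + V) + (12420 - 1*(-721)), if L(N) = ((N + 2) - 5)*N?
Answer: 417150599/28680 ≈ 14545.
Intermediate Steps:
V = -1/28680 (V = 1/(-28680) = -1/28680 ≈ -3.4867e-5)
L(N) = N*(-3 + N) (L(N) = ((2 + N) - 5)*N = (-3 + N)*N = N*(-3 + N))
(L(-36) + V) + (12420 - 1*(-721)) = (-36*(-3 - 36) - 1/28680) + (12420 - 1*(-721)) = (-36*(-39) - 1/28680) + (12420 + 721) = (1404 - 1/28680) + 13141 = 40266719/28680 + 13141 = 417150599/28680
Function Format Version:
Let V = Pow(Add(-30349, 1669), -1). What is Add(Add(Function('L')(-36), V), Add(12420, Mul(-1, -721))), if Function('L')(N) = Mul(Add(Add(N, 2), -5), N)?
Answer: Rational(417150599, 28680) ≈ 14545.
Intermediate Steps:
V = Rational(-1, 28680) (V = Pow(-28680, -1) = Rational(-1, 28680) ≈ -3.4867e-5)
Function('L')(N) = Mul(N, Add(-3, N)) (Function('L')(N) = Mul(Add(Add(2, N), -5), N) = Mul(Add(-3, N), N) = Mul(N, Add(-3, N)))
Add(Add(Function('L')(-36), V), Add(12420, Mul(-1, -721))) = Add(Add(Mul(-36, Add(-3, -36)), Rational(-1, 28680)), Add(12420, Mul(-1, -721))) = Add(Add(Mul(-36, -39), Rational(-1, 28680)), Add(12420, 721)) = Add(Add(1404, Rational(-1, 28680)), 13141) = Add(Rational(40266719, 28680), 13141) = Rational(417150599, 28680)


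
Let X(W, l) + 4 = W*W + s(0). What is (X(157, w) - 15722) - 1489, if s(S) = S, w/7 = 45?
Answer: 7434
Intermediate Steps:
w = 315 (w = 7*45 = 315)
X(W, l) = -4 + W² (X(W, l) = -4 + (W*W + 0) = -4 + (W² + 0) = -4 + W²)
(X(157, w) - 15722) - 1489 = ((-4 + 157²) - 15722) - 1489 = ((-4 + 24649) - 15722) - 1489 = (24645 - 15722) - 1489 = 8923 - 1489 = 7434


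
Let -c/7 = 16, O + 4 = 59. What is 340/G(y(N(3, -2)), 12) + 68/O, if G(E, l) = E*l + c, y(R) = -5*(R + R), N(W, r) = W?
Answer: 3349/6490 ≈ 0.51602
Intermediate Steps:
O = 55 (O = -4 + 59 = 55)
c = -112 (c = -7*16 = -112)
y(R) = -10*R
G(E, l) = -112 + E*l (G(E, l) = E*l - 112 = -112 + E*l)
340/G(y(N(3, -2)), 12) + 68/O = 340/(-112 - 10*3*12) + 68/55 = 340/(-112 - 30*12) + 68*(1/55) = 340/(-112 - 360) + 68/55 = 340/(-472) + 68/55 = 340*(-1/472) + 68/55 = -85/118 + 68/55 = 3349/6490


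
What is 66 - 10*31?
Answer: -244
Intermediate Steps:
66 - 10*31 = 66 - 310 = -244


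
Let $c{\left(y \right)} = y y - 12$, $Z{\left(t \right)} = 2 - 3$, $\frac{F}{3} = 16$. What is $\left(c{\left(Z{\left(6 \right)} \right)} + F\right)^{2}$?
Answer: $1369$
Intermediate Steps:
$F = 48$ ($F = 3 \cdot 16 = 48$)
$Z{\left(t \right)} = -1$ ($Z{\left(t \right)} = 2 - 3 = -1$)
$c{\left(y \right)} = -12 + y^{2}$ ($c{\left(y \right)} = y^{2} - 12 = -12 + y^{2}$)
$\left(c{\left(Z{\left(6 \right)} \right)} + F\right)^{2} = \left(\left(-12 + \left(-1\right)^{2}\right) + 48\right)^{2} = \left(\left(-12 + 1\right) + 48\right)^{2} = \left(-11 + 48\right)^{2} = 37^{2} = 1369$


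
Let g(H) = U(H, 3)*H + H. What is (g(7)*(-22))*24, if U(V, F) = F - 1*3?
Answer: -3696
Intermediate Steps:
U(V, F) = -3 + F (U(V, F) = F - 3 = -3 + F)
g(H) = H (g(H) = (-3 + 3)*H + H = 0*H + H = 0 + H = H)
(g(7)*(-22))*24 = (7*(-22))*24 = -154*24 = -3696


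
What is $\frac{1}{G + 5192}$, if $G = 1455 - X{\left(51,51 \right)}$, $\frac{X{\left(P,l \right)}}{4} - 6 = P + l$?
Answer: $\frac{1}{6215} \approx 0.0001609$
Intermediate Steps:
$X{\left(P,l \right)} = 24 + 4 P + 4 l$ ($X{\left(P,l \right)} = 24 + 4 \left(P + l\right) = 24 + \left(4 P + 4 l\right) = 24 + 4 P + 4 l$)
$G = 1023$ ($G = 1455 - \left(24 + 4 \cdot 51 + 4 \cdot 51\right) = 1455 - \left(24 + 204 + 204\right) = 1455 - 432 = 1023$)
$\frac{1}{G + 5192} = \frac{1}{1023 + 5192} = \frac{1}{6215}$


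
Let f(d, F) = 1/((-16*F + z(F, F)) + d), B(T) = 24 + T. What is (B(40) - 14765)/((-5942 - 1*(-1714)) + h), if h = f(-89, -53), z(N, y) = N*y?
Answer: 52453168/15085503 ≈ 3.4771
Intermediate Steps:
f(d, F) = 1/(d + F**2 - 16*F) (f(d, F) = 1/((-16*F + F*F) + d) = 1/((-16*F + F**2) + d) = 1/((F**2 - 16*F) + d) = 1/(d + F**2 - 16*F))
h = 1/3568 (h = 1/(-89 + (-53)**2 - 16*(-53)) = 1/(-89 + 2809 + 848) = 1/3568 ≈ 0.00028027)
(B(40) - 14765)/((-5942 - 1*(-1714)) + h) = ((24 + 40) - 14765)/((-5942 - 1*(-1714)) + 1/3568) = (64 - 14765)/((-5942 + 1714) + 1/3568) = -14701/(-4228 + 1/3568) = -14701/(-15085503/3568) = -14701*(-3568/15085503) = 52453168/15085503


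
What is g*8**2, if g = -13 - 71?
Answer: -5376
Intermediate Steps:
g = -84
g*8**2 = -84*8**2 = -84*64 = -5376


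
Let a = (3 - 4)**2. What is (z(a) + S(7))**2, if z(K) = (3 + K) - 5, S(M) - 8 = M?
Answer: 196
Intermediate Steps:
S(M) = 8 + M
a = 1 (a = (-1)**2 = 1)
z(K) = -2 + K
(z(a) + S(7))**2 = ((-2 + 1) + (8 + 7))**2 = (-1 + 15)**2 = 14**2 = 196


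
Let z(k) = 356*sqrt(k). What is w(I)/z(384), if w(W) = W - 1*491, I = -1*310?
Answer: -3*sqrt(6)/64 ≈ -0.11482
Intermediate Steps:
I = -310
w(W) = -491 + W (w(W) = W - 491 = -491 + W)
w(I)/z(384) = (-491 - 310)/((356*sqrt(384))) = -801*sqrt(6)/17088 = -3*sqrt(6)/64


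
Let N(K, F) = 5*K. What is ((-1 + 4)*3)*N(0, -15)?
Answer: 0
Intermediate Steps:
((-1 + 4)*3)*N(0, -15) = ((-1 + 4)*3)*(5*0) = (3*3)*0 = 9*0 = 0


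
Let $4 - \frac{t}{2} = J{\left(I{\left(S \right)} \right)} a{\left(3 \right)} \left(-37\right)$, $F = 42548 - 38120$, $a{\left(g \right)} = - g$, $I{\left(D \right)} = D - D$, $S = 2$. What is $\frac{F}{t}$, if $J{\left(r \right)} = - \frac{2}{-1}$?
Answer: $- \frac{1107}{109} \approx -10.156$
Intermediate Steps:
$I{\left(D \right)} = 0$
$J{\left(r \right)} = 2$ ($J{\left(r \right)} = \left(-2\right) \left(-1\right) = 2$)
$F = 4428$
$t = -436$ ($t = 8 - 2 \cdot 2 \left(\left(-1\right) 3\right) \left(-37\right) = 8 - 2 \cdot 2 \left(-3\right) \left(-37\right) = 8 - 2 \left(\left(-6\right) \left(-37\right)\right) = 8 - 444 = -436$)
$\frac{F}{t} = \frac{4428}{-436} = 4428 \left(- \frac{1}{436}\right) = - \frac{1107}{109}$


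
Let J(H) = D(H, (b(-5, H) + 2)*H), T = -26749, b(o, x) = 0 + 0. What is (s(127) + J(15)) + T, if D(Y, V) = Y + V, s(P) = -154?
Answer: -26858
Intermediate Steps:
b(o, x) = 0
D(Y, V) = V + Y
J(H) = 3*H (J(H) = (0 + 2)*H + H = 2*H + H = 3*H)
(s(127) + J(15)) + T = (-154 + 3*15) - 26749 = (-154 + 45) - 26749 = -109 - 26749 = -26858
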